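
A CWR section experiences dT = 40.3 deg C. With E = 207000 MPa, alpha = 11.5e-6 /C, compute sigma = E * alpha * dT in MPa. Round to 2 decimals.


sigma = E * alpha * dT
sigma = 207000 * 11.5e-6 * 40.3
sigma = 2.3805 * 40.3
sigma = 95.93 MPa

95.93


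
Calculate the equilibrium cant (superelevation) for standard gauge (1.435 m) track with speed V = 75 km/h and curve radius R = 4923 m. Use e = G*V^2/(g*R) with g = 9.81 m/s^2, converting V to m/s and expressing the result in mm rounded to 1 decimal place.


Convert speed: V = 75 / 3.6 = 20.8333 m/s
Apply formula: e = 1.435 * 20.8333^2 / (9.81 * 4923)
e = 1.435 * 434.0278 / 48294.63
e = 0.012896 m = 12.9 mm

12.9


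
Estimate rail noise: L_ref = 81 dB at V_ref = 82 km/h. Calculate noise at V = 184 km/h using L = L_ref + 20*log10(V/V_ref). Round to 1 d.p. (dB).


V/V_ref = 184 / 82 = 2.243902
log10(2.243902) = 0.351004
20 * 0.351004 = 7.0201
L = 81 + 7.0201 = 88.0 dB

88.0


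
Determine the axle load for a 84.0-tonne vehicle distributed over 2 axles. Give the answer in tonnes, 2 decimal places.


Load per axle = total weight / number of axles
Load = 84.0 / 2
Load = 42.00 tonnes

42.00


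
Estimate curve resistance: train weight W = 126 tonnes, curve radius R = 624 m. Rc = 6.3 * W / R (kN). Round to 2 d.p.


Rc = 6.3 * W / R
Rc = 6.3 * 126 / 624
Rc = 793.8 / 624
Rc = 1.27 kN

1.27


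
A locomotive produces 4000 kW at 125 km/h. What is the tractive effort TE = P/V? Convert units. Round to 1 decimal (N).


Convert: P = 4000 kW = 4000000 W
V = 125 / 3.6 = 34.7222 m/s
TE = 4000000 / 34.7222
TE = 115200.0 N

115200.0


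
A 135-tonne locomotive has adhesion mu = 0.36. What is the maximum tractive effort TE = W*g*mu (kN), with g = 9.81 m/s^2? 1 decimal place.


TE_max = W * g * mu
TE_max = 135 * 9.81 * 0.36
TE_max = 1324.35 * 0.36
TE_max = 476.8 kN

476.8


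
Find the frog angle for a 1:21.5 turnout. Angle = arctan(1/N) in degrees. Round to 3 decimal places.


1/N = 1/21.5 = 0.046512
angle = arctan(0.046512) = 0.046478 rad
angle = 0.046478 * 180/pi = 2.663 degrees

2.663


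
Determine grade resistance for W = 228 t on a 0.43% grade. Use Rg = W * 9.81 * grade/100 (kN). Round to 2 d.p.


Rg = W * 9.81 * grade / 100
Rg = 228 * 9.81 * 0.43 / 100
Rg = 2236.68 * 0.0043
Rg = 9.62 kN

9.62


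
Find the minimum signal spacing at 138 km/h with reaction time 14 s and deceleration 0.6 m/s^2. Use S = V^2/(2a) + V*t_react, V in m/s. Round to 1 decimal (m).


V = 138 / 3.6 = 38.3333 m/s
Braking distance = 38.3333^2 / (2*0.6) = 1224.537 m
Sighting distance = 38.3333 * 14 = 536.6667 m
S = 1224.537 + 536.6667 = 1761.2 m

1761.2


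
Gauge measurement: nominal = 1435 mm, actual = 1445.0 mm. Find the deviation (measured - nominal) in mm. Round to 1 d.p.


Deviation = measured - nominal
Deviation = 1445.0 - 1435
Deviation = 10.0 mm

10.0


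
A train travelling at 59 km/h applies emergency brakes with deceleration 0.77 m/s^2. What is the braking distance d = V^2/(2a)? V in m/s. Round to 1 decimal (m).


Convert speed: V = 59 / 3.6 = 16.3889 m/s
V^2 = 268.5957
d = 268.5957 / (2 * 0.77)
d = 268.5957 / 1.54
d = 174.4 m

174.4


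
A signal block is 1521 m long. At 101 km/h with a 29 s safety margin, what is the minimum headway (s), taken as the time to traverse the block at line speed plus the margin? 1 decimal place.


V = 101 / 3.6 = 28.0556 m/s
Block traversal time = 1521 / 28.0556 = 54.2139 s
Headway = 54.2139 + 29
Headway = 83.2 s

83.2


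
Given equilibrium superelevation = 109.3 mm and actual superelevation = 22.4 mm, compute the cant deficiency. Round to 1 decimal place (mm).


Cant deficiency = equilibrium cant - actual cant
CD = 109.3 - 22.4
CD = 86.9 mm

86.9


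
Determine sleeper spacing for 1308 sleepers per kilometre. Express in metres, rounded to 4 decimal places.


Spacing = 1000 m / number of sleepers
Spacing = 1000 / 1308
Spacing = 0.7645 m

0.7645


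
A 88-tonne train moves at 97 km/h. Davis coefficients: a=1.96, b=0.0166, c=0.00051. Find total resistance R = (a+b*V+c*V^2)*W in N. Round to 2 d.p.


b*V = 0.0166 * 97 = 1.6102
c*V^2 = 0.00051 * 9409 = 4.79859
R_per_t = 1.96 + 1.6102 + 4.79859 = 8.36879 N/t
R_total = 8.36879 * 88 = 736.45 N

736.45


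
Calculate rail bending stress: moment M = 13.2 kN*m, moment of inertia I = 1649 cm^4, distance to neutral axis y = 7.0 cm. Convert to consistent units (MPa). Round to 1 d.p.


Convert units:
M = 13.2 kN*m = 13200000 N*mm
y = 7.0 cm = 70 mm
I = 1649 cm^4 = 16490000 mm^4
sigma = 13200000 * 70 / 16490000
sigma = 56.0 MPa

56.0


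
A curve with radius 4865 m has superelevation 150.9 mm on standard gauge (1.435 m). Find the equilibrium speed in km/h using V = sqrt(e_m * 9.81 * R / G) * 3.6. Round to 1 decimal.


Convert cant: e = 150.9 mm = 0.1509 m
V_ms = sqrt(0.1509 * 9.81 * 4865 / 1.435)
V_ms = sqrt(5018.676366) = 70.8426 m/s
V = 70.8426 * 3.6 = 255.0 km/h

255.0


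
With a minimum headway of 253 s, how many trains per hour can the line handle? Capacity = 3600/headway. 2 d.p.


Capacity = 3600 / headway
Capacity = 3600 / 253
Capacity = 14.23 trains/hour

14.23


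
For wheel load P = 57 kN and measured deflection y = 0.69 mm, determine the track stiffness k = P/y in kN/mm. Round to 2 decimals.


Track stiffness k = P / y
k = 57 / 0.69
k = 82.61 kN/mm

82.61


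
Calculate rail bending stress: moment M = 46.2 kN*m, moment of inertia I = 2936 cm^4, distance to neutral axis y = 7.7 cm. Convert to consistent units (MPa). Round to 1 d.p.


Convert units:
M = 46.2 kN*m = 46200000 N*mm
y = 7.7 cm = 77 mm
I = 2936 cm^4 = 29360000 mm^4
sigma = 46200000 * 77 / 29360000
sigma = 121.2 MPa

121.2


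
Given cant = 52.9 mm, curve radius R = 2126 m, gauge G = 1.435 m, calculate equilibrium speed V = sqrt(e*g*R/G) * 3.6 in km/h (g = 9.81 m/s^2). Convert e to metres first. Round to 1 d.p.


Convert cant: e = 52.9 mm = 0.0529 m
V_ms = sqrt(0.0529 * 9.81 * 2126 / 1.435)
V_ms = sqrt(768.840121) = 27.728 m/s
V = 27.728 * 3.6 = 99.8 km/h

99.8


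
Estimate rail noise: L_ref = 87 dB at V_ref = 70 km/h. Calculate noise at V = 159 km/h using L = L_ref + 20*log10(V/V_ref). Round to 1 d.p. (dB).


V/V_ref = 159 / 70 = 2.271429
log10(2.271429) = 0.356299
20 * 0.356299 = 7.126
L = 87 + 7.126 = 94.1 dB

94.1


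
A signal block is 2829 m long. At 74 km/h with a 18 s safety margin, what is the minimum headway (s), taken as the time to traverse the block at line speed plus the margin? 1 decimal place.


V = 74 / 3.6 = 20.5556 m/s
Block traversal time = 2829 / 20.5556 = 137.627 s
Headway = 137.627 + 18
Headway = 155.6 s

155.6


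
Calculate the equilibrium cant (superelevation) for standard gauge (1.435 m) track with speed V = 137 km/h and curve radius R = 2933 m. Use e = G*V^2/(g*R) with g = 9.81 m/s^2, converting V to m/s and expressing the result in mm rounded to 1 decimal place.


Convert speed: V = 137 / 3.6 = 38.0556 m/s
Apply formula: e = 1.435 * 38.0556^2 / (9.81 * 2933)
e = 1.435 * 1448.2253 / 28772.73
e = 0.072228 m = 72.2 mm

72.2


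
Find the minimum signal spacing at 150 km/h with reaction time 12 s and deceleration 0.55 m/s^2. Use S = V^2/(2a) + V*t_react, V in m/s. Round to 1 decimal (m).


V = 150 / 3.6 = 41.6667 m/s
Braking distance = 41.6667^2 / (2*0.55) = 1578.2828 m
Sighting distance = 41.6667 * 12 = 500.0 m
S = 1578.2828 + 500.0 = 2078.3 m

2078.3


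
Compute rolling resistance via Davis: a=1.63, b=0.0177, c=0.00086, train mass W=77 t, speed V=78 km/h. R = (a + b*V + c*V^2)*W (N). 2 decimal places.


b*V = 0.0177 * 78 = 1.3806
c*V^2 = 0.00086 * 6084 = 5.23224
R_per_t = 1.63 + 1.3806 + 5.23224 = 8.24284 N/t
R_total = 8.24284 * 77 = 634.70 N

634.70


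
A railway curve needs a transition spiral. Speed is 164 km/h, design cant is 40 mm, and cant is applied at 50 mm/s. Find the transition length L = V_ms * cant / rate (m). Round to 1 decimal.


Convert speed: V = 164 / 3.6 = 45.5556 m/s
L = 45.5556 * 40 / 50
L = 1822.2222 / 50
L = 36.4 m

36.4


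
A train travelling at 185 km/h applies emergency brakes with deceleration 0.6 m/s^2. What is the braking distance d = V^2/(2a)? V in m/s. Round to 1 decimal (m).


Convert speed: V = 185 / 3.6 = 51.3889 m/s
V^2 = 2640.8179
d = 2640.8179 / (2 * 0.6)
d = 2640.8179 / 1.2
d = 2200.7 m

2200.7


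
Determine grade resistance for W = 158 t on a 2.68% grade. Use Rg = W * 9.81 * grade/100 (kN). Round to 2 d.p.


Rg = W * 9.81 * grade / 100
Rg = 158 * 9.81 * 2.68 / 100
Rg = 1549.98 * 0.0268
Rg = 41.54 kN

41.54


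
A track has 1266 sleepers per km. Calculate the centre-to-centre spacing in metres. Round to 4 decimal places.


Spacing = 1000 m / number of sleepers
Spacing = 1000 / 1266
Spacing = 0.7899 m

0.7899


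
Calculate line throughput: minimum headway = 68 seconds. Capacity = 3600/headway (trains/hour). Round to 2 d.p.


Capacity = 3600 / headway
Capacity = 3600 / 68
Capacity = 52.94 trains/hour

52.94


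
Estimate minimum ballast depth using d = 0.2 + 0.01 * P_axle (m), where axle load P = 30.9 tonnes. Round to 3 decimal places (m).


d = 0.2 + 0.01 * 30.9
d = 0.2 + 0.309
d = 0.509 m

0.509


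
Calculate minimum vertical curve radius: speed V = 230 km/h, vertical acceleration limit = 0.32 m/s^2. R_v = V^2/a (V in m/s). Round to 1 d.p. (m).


Convert speed: V = 230 / 3.6 = 63.8889 m/s
V^2 = 4081.7901 m^2/s^2
R_v = 4081.7901 / 0.32
R_v = 12755.6 m

12755.6


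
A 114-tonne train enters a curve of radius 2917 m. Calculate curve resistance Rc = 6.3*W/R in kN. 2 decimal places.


Rc = 6.3 * W / R
Rc = 6.3 * 114 / 2917
Rc = 718.2 / 2917
Rc = 0.25 kN

0.25


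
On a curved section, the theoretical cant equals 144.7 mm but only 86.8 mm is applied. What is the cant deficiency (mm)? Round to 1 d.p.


Cant deficiency = equilibrium cant - actual cant
CD = 144.7 - 86.8
CD = 57.9 mm

57.9


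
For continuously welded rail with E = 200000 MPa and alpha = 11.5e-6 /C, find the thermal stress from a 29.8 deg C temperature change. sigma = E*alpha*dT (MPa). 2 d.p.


sigma = E * alpha * dT
sigma = 200000 * 11.5e-6 * 29.8
sigma = 2.3 * 29.8
sigma = 68.54 MPa

68.54


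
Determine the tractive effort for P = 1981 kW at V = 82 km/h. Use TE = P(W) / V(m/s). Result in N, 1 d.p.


Convert: P = 1981 kW = 1981000 W
V = 82 / 3.6 = 22.7778 m/s
TE = 1981000 / 22.7778
TE = 86970.7 N

86970.7


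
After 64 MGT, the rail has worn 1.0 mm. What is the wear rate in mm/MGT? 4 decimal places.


Wear rate = total wear / cumulative tonnage
Rate = 1.0 / 64
Rate = 0.0156 mm/MGT

0.0156


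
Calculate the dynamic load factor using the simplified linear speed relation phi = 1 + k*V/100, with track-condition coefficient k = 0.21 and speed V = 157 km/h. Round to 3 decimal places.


phi = 1 + k * V / 100
phi = 1 + 0.21 * 157 / 100
phi = 1 + 0.3297
phi = 1.330

1.330


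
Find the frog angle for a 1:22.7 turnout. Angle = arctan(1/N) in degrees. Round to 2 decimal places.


1/N = 1/22.7 = 0.044053
angle = arctan(0.044053) = 0.044024 rad
angle = 0.044024 * 180/pi = 2.52 degrees

2.52


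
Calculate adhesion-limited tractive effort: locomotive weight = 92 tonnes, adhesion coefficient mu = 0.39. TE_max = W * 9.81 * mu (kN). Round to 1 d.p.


TE_max = W * g * mu
TE_max = 92 * 9.81 * 0.39
TE_max = 902.52 * 0.39
TE_max = 352.0 kN

352.0


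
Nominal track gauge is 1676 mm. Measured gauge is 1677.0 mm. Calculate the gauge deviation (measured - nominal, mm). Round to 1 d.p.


Deviation = measured - nominal
Deviation = 1677.0 - 1676
Deviation = 1.0 mm

1.0


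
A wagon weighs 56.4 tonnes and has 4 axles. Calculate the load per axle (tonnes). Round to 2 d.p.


Load per axle = total weight / number of axles
Load = 56.4 / 4
Load = 14.10 tonnes

14.10


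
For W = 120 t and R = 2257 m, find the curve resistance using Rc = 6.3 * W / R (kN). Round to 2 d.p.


Rc = 6.3 * W / R
Rc = 6.3 * 120 / 2257
Rc = 756.0 / 2257
Rc = 0.33 kN

0.33


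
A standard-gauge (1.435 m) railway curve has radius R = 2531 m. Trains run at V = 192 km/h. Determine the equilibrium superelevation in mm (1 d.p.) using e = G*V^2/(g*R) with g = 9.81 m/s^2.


Convert speed: V = 192 / 3.6 = 53.3333 m/s
Apply formula: e = 1.435 * 53.3333^2 / (9.81 * 2531)
e = 1.435 * 2844.4444 / 24829.11
e = 0.164395 m = 164.4 mm

164.4


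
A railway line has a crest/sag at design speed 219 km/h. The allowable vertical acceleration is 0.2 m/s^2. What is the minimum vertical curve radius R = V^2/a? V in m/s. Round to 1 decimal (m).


Convert speed: V = 219 / 3.6 = 60.8333 m/s
V^2 = 3700.6944 m^2/s^2
R_v = 3700.6944 / 0.2
R_v = 18503.5 m

18503.5


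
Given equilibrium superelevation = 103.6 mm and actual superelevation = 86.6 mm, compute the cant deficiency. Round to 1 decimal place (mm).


Cant deficiency = equilibrium cant - actual cant
CD = 103.6 - 86.6
CD = 17.0 mm

17.0


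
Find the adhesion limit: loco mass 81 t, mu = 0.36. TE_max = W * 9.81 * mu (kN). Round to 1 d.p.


TE_max = W * g * mu
TE_max = 81 * 9.81 * 0.36
TE_max = 794.61 * 0.36
TE_max = 286.1 kN

286.1


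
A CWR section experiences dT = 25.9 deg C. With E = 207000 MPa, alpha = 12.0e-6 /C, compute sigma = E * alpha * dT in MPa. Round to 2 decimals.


sigma = E * alpha * dT
sigma = 207000 * 12.0e-6 * 25.9
sigma = 2.484 * 25.9
sigma = 64.34 MPa

64.34


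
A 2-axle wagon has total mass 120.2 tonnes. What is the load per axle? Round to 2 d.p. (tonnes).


Load per axle = total weight / number of axles
Load = 120.2 / 2
Load = 60.10 tonnes

60.10


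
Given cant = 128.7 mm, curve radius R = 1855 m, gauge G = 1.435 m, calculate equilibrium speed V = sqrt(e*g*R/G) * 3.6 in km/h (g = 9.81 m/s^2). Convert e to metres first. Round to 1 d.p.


Convert cant: e = 128.7 mm = 0.1287 m
V_ms = sqrt(0.1287 * 9.81 * 1855 / 1.435)
V_ms = sqrt(1632.072951) = 40.3989 m/s
V = 40.3989 * 3.6 = 145.4 km/h

145.4


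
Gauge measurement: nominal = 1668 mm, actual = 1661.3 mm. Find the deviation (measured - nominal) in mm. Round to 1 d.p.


Deviation = measured - nominal
Deviation = 1661.3 - 1668
Deviation = -6.7 mm

-6.7


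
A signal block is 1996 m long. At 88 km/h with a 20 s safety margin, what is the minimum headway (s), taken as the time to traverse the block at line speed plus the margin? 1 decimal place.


V = 88 / 3.6 = 24.4444 m/s
Block traversal time = 1996 / 24.4444 = 81.6545 s
Headway = 81.6545 + 20
Headway = 101.7 s

101.7


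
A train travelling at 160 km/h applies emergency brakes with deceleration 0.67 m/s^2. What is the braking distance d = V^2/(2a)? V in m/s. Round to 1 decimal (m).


Convert speed: V = 160 / 3.6 = 44.4444 m/s
V^2 = 1975.3086
d = 1975.3086 / (2 * 0.67)
d = 1975.3086 / 1.34
d = 1474.1 m

1474.1


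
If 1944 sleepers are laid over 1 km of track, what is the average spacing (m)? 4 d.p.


Spacing = 1000 m / number of sleepers
Spacing = 1000 / 1944
Spacing = 0.5144 m

0.5144


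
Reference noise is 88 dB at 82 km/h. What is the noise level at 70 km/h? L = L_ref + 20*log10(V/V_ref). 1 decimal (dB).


V/V_ref = 70 / 82 = 0.853659
log10(0.853659) = -0.068716
20 * -0.068716 = -1.3743
L = 88 + -1.3743 = 86.6 dB

86.6


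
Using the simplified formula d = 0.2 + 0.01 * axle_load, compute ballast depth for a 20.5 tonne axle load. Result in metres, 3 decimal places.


d = 0.2 + 0.01 * 20.5
d = 0.2 + 0.205
d = 0.405 m

0.405


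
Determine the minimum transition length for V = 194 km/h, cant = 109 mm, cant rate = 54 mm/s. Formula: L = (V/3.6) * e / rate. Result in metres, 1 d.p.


Convert speed: V = 194 / 3.6 = 53.8889 m/s
L = 53.8889 * 109 / 54
L = 5873.8889 / 54
L = 108.8 m

108.8


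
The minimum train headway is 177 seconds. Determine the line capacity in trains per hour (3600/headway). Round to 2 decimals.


Capacity = 3600 / headway
Capacity = 3600 / 177
Capacity = 20.34 trains/hour

20.34


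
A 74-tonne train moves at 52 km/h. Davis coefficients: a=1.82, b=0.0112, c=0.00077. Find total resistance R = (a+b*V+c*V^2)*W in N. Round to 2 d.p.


b*V = 0.0112 * 52 = 0.5824
c*V^2 = 0.00077 * 2704 = 2.08208
R_per_t = 1.82 + 0.5824 + 2.08208 = 4.48448 N/t
R_total = 4.48448 * 74 = 331.85 N

331.85


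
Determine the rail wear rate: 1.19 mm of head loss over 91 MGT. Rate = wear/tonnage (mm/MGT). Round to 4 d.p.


Wear rate = total wear / cumulative tonnage
Rate = 1.19 / 91
Rate = 0.0131 mm/MGT

0.0131


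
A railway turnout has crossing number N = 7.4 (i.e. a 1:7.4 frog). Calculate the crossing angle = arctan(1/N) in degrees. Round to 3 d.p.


1/N = 1/7.4 = 0.135135
angle = arctan(0.135135) = 0.134321 rad
angle = 0.134321 * 180/pi = 7.696 degrees

7.696


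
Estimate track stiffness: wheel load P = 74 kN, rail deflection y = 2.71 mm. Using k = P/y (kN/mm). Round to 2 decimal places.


Track stiffness k = P / y
k = 74 / 2.71
k = 27.31 kN/mm

27.31


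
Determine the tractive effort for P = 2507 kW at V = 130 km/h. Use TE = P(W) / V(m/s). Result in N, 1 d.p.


Convert: P = 2507 kW = 2507000 W
V = 130 / 3.6 = 36.1111 m/s
TE = 2507000 / 36.1111
TE = 69424.6 N

69424.6


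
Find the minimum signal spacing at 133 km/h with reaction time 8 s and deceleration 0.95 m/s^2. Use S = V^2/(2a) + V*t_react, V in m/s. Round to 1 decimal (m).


V = 133 / 3.6 = 36.9444 m/s
Braking distance = 36.9444^2 / (2*0.95) = 718.3642 m
Sighting distance = 36.9444 * 8 = 295.5556 m
S = 718.3642 + 295.5556 = 1013.9 m

1013.9


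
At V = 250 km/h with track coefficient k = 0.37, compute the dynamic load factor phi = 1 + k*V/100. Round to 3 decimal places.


phi = 1 + k * V / 100
phi = 1 + 0.37 * 250 / 100
phi = 1 + 0.925
phi = 1.925

1.925


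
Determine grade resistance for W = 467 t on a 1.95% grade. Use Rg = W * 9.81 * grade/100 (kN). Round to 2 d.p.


Rg = W * 9.81 * grade / 100
Rg = 467 * 9.81 * 1.95 / 100
Rg = 4581.27 * 0.0195
Rg = 89.33 kN

89.33


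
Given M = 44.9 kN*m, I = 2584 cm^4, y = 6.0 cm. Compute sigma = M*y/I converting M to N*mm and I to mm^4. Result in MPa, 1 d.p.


Convert units:
M = 44.9 kN*m = 44900000 N*mm
y = 6.0 cm = 60 mm
I = 2584 cm^4 = 25840000 mm^4
sigma = 44900000 * 60 / 25840000
sigma = 104.3 MPa

104.3


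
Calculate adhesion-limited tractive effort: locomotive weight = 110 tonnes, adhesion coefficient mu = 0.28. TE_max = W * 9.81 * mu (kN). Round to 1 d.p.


TE_max = W * g * mu
TE_max = 110 * 9.81 * 0.28
TE_max = 1079.1 * 0.28
TE_max = 302.1 kN

302.1


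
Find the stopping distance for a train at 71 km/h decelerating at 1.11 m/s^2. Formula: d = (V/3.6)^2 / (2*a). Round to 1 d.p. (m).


Convert speed: V = 71 / 3.6 = 19.7222 m/s
V^2 = 388.966
d = 388.966 / (2 * 1.11)
d = 388.966 / 2.22
d = 175.2 m

175.2


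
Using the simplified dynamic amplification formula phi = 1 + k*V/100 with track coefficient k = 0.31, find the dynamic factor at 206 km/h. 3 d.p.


phi = 1 + k * V / 100
phi = 1 + 0.31 * 206 / 100
phi = 1 + 0.6386
phi = 1.639

1.639


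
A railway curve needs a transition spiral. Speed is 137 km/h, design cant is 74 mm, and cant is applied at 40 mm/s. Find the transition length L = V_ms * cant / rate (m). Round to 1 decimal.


Convert speed: V = 137 / 3.6 = 38.0556 m/s
L = 38.0556 * 74 / 40
L = 2816.1111 / 40
L = 70.4 m

70.4


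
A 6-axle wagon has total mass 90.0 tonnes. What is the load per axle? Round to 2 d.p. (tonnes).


Load per axle = total weight / number of axles
Load = 90.0 / 6
Load = 15.00 tonnes

15.00


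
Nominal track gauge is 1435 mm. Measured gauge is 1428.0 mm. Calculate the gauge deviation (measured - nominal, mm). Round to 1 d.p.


Deviation = measured - nominal
Deviation = 1428.0 - 1435
Deviation = -7.0 mm

-7.0


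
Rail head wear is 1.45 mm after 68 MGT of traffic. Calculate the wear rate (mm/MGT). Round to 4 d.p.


Wear rate = total wear / cumulative tonnage
Rate = 1.45 / 68
Rate = 0.0213 mm/MGT

0.0213


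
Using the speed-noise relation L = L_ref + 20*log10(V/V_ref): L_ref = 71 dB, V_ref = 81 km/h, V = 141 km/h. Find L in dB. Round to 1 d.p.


V/V_ref = 141 / 81 = 1.740741
log10(1.740741) = 0.240734
20 * 0.240734 = 4.8147
L = 71 + 4.8147 = 75.8 dB

75.8


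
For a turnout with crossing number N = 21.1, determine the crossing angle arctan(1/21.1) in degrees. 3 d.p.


1/N = 1/21.1 = 0.047393
angle = arctan(0.047393) = 0.047358 rad
angle = 0.047358 * 180/pi = 2.713 degrees

2.713


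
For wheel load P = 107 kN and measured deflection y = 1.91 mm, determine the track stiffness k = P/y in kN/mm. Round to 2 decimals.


Track stiffness k = P / y
k = 107 / 1.91
k = 56.02 kN/mm

56.02


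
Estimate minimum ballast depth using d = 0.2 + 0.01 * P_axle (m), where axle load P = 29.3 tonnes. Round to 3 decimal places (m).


d = 0.2 + 0.01 * 29.3
d = 0.2 + 0.293
d = 0.493 m

0.493


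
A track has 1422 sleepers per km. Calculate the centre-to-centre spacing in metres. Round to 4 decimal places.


Spacing = 1000 m / number of sleepers
Spacing = 1000 / 1422
Spacing = 0.7032 m

0.7032


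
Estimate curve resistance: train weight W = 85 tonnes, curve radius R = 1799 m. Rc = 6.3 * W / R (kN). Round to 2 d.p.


Rc = 6.3 * W / R
Rc = 6.3 * 85 / 1799
Rc = 535.5 / 1799
Rc = 0.30 kN

0.30


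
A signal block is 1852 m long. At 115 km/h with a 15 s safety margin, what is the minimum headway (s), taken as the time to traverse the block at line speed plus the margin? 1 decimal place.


V = 115 / 3.6 = 31.9444 m/s
Block traversal time = 1852 / 31.9444 = 57.9757 s
Headway = 57.9757 + 15
Headway = 73.0 s

73.0


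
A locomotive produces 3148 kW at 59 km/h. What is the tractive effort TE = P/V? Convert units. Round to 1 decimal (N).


Convert: P = 3148 kW = 3148000 W
V = 59 / 3.6 = 16.3889 m/s
TE = 3148000 / 16.3889
TE = 192081.4 N

192081.4


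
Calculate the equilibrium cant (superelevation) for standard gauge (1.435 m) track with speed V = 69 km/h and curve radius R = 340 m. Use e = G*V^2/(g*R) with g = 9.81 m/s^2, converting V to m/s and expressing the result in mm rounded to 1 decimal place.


Convert speed: V = 69 / 3.6 = 19.1667 m/s
Apply formula: e = 1.435 * 19.1667^2 / (9.81 * 340)
e = 1.435 * 367.3611 / 3335.4
e = 0.158051 m = 158.1 mm

158.1


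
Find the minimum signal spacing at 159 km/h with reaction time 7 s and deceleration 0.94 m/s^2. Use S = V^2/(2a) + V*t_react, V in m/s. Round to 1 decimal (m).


V = 159 / 3.6 = 44.1667 m/s
Braking distance = 44.1667^2 / (2*0.94) = 1037.6034 m
Sighting distance = 44.1667 * 7 = 309.1667 m
S = 1037.6034 + 309.1667 = 1346.8 m

1346.8


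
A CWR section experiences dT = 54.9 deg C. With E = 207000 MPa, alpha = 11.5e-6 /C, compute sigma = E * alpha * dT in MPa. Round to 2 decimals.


sigma = E * alpha * dT
sigma = 207000 * 11.5e-6 * 54.9
sigma = 2.3805 * 54.9
sigma = 130.69 MPa

130.69


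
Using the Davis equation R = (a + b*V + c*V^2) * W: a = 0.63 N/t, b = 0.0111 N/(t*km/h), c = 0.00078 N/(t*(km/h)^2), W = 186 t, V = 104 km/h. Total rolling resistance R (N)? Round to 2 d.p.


b*V = 0.0111 * 104 = 1.1544
c*V^2 = 0.00078 * 10816 = 8.43648
R_per_t = 0.63 + 1.1544 + 8.43648 = 10.22088 N/t
R_total = 10.22088 * 186 = 1901.08 N

1901.08


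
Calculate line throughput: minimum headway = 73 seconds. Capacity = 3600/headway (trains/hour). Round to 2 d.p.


Capacity = 3600 / headway
Capacity = 3600 / 73
Capacity = 49.32 trains/hour

49.32


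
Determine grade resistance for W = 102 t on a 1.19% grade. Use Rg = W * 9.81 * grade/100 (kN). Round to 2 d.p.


Rg = W * 9.81 * grade / 100
Rg = 102 * 9.81 * 1.19 / 100
Rg = 1000.62 * 0.0119
Rg = 11.91 kN

11.91


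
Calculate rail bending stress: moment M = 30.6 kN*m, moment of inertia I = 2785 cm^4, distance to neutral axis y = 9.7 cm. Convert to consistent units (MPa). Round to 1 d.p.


Convert units:
M = 30.6 kN*m = 30600000 N*mm
y = 9.7 cm = 97 mm
I = 2785 cm^4 = 27850000 mm^4
sigma = 30600000 * 97 / 27850000
sigma = 106.6 MPa

106.6


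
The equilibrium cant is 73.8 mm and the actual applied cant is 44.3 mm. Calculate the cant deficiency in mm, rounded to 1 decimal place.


Cant deficiency = equilibrium cant - actual cant
CD = 73.8 - 44.3
CD = 29.5 mm

29.5


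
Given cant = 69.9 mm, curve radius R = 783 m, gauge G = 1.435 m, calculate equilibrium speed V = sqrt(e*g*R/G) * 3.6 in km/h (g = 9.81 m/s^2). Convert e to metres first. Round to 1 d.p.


Convert cant: e = 69.9 mm = 0.0699 m
V_ms = sqrt(0.0699 * 9.81 * 783 / 1.435)
V_ms = sqrt(374.158869) = 19.3432 m/s
V = 19.3432 * 3.6 = 69.6 km/h

69.6


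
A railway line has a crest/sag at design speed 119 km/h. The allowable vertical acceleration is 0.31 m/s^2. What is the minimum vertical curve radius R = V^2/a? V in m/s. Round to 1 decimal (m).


Convert speed: V = 119 / 3.6 = 33.0556 m/s
V^2 = 1092.6698 m^2/s^2
R_v = 1092.6698 / 0.31
R_v = 3524.7 m

3524.7


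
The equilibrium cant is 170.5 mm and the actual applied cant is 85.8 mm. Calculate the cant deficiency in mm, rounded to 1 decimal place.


Cant deficiency = equilibrium cant - actual cant
CD = 170.5 - 85.8
CD = 84.7 mm

84.7


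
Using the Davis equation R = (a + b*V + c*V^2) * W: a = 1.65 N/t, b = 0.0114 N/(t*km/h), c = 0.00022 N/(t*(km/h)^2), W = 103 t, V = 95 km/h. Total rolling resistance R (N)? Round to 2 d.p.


b*V = 0.0114 * 95 = 1.083
c*V^2 = 0.00022 * 9025 = 1.9855
R_per_t = 1.65 + 1.083 + 1.9855 = 4.7185 N/t
R_total = 4.7185 * 103 = 486.01 N

486.01


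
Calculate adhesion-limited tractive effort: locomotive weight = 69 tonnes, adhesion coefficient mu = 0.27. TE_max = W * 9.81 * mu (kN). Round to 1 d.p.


TE_max = W * g * mu
TE_max = 69 * 9.81 * 0.27
TE_max = 676.89 * 0.27
TE_max = 182.8 kN

182.8


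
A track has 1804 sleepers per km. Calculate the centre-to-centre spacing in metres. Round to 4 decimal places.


Spacing = 1000 m / number of sleepers
Spacing = 1000 / 1804
Spacing = 0.5543 m

0.5543


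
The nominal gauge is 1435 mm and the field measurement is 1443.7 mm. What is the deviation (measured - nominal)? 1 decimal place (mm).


Deviation = measured - nominal
Deviation = 1443.7 - 1435
Deviation = 8.7 mm

8.7


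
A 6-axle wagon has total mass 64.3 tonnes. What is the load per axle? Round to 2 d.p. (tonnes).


Load per axle = total weight / number of axles
Load = 64.3 / 6
Load = 10.72 tonnes

10.72


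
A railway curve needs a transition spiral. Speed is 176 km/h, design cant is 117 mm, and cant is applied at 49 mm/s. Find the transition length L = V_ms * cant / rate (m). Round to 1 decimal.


Convert speed: V = 176 / 3.6 = 48.8889 m/s
L = 48.8889 * 117 / 49
L = 5720.0 / 49
L = 116.7 m

116.7


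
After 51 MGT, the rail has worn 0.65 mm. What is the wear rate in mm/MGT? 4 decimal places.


Wear rate = total wear / cumulative tonnage
Rate = 0.65 / 51
Rate = 0.0127 mm/MGT

0.0127


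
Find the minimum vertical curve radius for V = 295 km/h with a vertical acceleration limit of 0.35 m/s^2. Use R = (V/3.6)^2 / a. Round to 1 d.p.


Convert speed: V = 295 / 3.6 = 81.9444 m/s
V^2 = 6714.892 m^2/s^2
R_v = 6714.892 / 0.35
R_v = 19185.4 m

19185.4


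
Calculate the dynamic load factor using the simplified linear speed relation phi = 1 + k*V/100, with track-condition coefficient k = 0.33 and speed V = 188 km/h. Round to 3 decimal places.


phi = 1 + k * V / 100
phi = 1 + 0.33 * 188 / 100
phi = 1 + 0.6204
phi = 1.620

1.620


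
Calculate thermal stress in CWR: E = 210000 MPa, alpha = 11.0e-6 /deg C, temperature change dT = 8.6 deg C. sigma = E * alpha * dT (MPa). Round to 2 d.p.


sigma = E * alpha * dT
sigma = 210000 * 11.0e-6 * 8.6
sigma = 2.31 * 8.6
sigma = 19.87 MPa

19.87


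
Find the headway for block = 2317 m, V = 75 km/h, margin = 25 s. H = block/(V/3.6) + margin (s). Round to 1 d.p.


V = 75 / 3.6 = 20.8333 m/s
Block traversal time = 2317 / 20.8333 = 111.216 s
Headway = 111.216 + 25
Headway = 136.2 s

136.2


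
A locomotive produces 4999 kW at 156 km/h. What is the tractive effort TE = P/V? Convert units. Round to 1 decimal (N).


Convert: P = 4999 kW = 4999000 W
V = 156 / 3.6 = 43.3333 m/s
TE = 4999000 / 43.3333
TE = 115361.5 N

115361.5


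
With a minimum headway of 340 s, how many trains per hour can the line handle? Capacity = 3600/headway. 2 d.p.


Capacity = 3600 / headway
Capacity = 3600 / 340
Capacity = 10.59 trains/hour

10.59


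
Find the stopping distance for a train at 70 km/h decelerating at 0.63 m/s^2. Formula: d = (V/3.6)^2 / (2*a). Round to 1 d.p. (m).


Convert speed: V = 70 / 3.6 = 19.4444 m/s
V^2 = 378.0864
d = 378.0864 / (2 * 0.63)
d = 378.0864 / 1.26
d = 300.1 m

300.1


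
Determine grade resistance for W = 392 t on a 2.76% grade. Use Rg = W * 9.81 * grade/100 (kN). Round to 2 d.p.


Rg = W * 9.81 * grade / 100
Rg = 392 * 9.81 * 2.76 / 100
Rg = 3845.52 * 0.0276
Rg = 106.14 kN

106.14


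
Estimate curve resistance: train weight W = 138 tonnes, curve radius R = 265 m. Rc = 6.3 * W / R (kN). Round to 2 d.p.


Rc = 6.3 * W / R
Rc = 6.3 * 138 / 265
Rc = 869.4 / 265
Rc = 3.28 kN

3.28


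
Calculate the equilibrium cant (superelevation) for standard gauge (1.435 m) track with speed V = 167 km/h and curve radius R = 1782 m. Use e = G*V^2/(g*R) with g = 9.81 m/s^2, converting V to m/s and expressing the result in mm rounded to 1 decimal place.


Convert speed: V = 167 / 3.6 = 46.3889 m/s
Apply formula: e = 1.435 * 46.3889^2 / (9.81 * 1782)
e = 1.435 * 2151.929 / 17481.42
e = 0.176646 m = 176.6 mm

176.6


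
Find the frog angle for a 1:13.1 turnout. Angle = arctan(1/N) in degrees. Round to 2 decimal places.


1/N = 1/13.1 = 0.076336
angle = arctan(0.076336) = 0.076188 rad
angle = 0.076188 * 180/pi = 4.37 degrees

4.37


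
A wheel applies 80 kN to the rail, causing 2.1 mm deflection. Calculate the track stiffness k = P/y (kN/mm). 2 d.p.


Track stiffness k = P / y
k = 80 / 2.1
k = 38.10 kN/mm

38.10


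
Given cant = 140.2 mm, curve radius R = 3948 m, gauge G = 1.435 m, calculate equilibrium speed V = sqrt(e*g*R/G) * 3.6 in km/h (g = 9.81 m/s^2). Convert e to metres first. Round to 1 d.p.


Convert cant: e = 140.2 mm = 0.1402 m
V_ms = sqrt(0.1402 * 9.81 * 3948 / 1.435)
V_ms = sqrt(3783.922771) = 61.5136 m/s
V = 61.5136 * 3.6 = 221.4 km/h

221.4


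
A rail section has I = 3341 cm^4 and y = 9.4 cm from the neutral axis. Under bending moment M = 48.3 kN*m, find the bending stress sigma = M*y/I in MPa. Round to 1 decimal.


Convert units:
M = 48.3 kN*m = 48300000 N*mm
y = 9.4 cm = 94 mm
I = 3341 cm^4 = 33410000 mm^4
sigma = 48300000 * 94 / 33410000
sigma = 135.9 MPa

135.9


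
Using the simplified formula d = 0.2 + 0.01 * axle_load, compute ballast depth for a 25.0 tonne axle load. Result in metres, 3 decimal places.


d = 0.2 + 0.01 * 25.0
d = 0.2 + 0.25
d = 0.450 m

0.450


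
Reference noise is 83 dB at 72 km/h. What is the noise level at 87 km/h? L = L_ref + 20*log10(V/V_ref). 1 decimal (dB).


V/V_ref = 87 / 72 = 1.208333
log10(1.208333) = 0.082187
20 * 0.082187 = 1.6437
L = 83 + 1.6437 = 84.6 dB

84.6


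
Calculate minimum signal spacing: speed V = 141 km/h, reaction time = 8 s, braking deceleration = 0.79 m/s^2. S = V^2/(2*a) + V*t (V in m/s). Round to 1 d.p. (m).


V = 141 / 3.6 = 39.1667 m/s
Braking distance = 39.1667^2 / (2*0.79) = 970.9037 m
Sighting distance = 39.1667 * 8 = 313.3333 m
S = 970.9037 + 313.3333 = 1284.2 m

1284.2


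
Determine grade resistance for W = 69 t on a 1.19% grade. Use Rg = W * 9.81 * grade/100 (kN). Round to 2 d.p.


Rg = W * 9.81 * grade / 100
Rg = 69 * 9.81 * 1.19 / 100
Rg = 676.89 * 0.0119
Rg = 8.05 kN

8.05


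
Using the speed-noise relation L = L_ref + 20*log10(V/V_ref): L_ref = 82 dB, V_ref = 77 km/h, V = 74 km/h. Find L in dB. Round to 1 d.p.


V/V_ref = 74 / 77 = 0.961039
log10(0.961039) = -0.017259
20 * -0.017259 = -0.3452
L = 82 + -0.3452 = 81.7 dB

81.7


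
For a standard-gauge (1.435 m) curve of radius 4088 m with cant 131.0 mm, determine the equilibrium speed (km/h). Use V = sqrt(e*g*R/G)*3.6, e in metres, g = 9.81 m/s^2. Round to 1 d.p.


Convert cant: e = 131.0 mm = 0.1310 m
V_ms = sqrt(0.1310 * 9.81 * 4088 / 1.435)
V_ms = sqrt(3660.996293) = 60.5062 m/s
V = 60.5062 * 3.6 = 217.8 km/h

217.8


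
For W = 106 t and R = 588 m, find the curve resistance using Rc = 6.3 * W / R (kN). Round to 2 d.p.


Rc = 6.3 * W / R
Rc = 6.3 * 106 / 588
Rc = 667.8 / 588
Rc = 1.14 kN

1.14


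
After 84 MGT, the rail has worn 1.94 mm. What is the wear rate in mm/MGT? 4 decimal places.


Wear rate = total wear / cumulative tonnage
Rate = 1.94 / 84
Rate = 0.0231 mm/MGT

0.0231


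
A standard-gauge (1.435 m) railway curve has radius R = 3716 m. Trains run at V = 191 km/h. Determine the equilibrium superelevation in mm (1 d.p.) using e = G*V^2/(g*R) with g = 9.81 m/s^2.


Convert speed: V = 191 / 3.6 = 53.0556 m/s
Apply formula: e = 1.435 * 53.0556^2 / (9.81 * 3716)
e = 1.435 * 2814.892 / 36453.96
e = 0.110807 m = 110.8 mm

110.8


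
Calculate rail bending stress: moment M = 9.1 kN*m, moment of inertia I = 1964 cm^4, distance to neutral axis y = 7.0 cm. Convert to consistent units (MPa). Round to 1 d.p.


Convert units:
M = 9.1 kN*m = 9100000 N*mm
y = 7.0 cm = 70 mm
I = 1964 cm^4 = 19640000 mm^4
sigma = 9100000 * 70 / 19640000
sigma = 32.4 MPa

32.4


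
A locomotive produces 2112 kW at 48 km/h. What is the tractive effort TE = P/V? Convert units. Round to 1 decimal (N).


Convert: P = 2112 kW = 2112000 W
V = 48 / 3.6 = 13.3333 m/s
TE = 2112000 / 13.3333
TE = 158400.0 N

158400.0


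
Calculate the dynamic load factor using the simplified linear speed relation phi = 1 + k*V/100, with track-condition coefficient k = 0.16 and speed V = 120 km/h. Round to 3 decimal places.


phi = 1 + k * V / 100
phi = 1 + 0.16 * 120 / 100
phi = 1 + 0.192
phi = 1.192

1.192


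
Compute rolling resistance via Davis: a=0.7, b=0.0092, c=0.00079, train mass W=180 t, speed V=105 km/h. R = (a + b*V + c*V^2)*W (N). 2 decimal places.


b*V = 0.0092 * 105 = 0.966
c*V^2 = 0.00079 * 11025 = 8.70975
R_per_t = 0.7 + 0.966 + 8.70975 = 10.37575 N/t
R_total = 10.37575 * 180 = 1867.64 N

1867.64


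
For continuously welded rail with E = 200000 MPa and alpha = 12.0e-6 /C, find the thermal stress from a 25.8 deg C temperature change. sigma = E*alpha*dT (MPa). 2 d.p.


sigma = E * alpha * dT
sigma = 200000 * 12.0e-6 * 25.8
sigma = 2.4 * 25.8
sigma = 61.92 MPa

61.92


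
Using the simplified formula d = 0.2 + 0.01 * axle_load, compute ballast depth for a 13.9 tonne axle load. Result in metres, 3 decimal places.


d = 0.2 + 0.01 * 13.9
d = 0.2 + 0.139
d = 0.339 m

0.339


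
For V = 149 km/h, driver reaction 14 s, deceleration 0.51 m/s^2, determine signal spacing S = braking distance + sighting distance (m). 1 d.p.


V = 149 / 3.6 = 41.3889 m/s
Braking distance = 41.3889^2 / (2*0.51) = 1679.4511 m
Sighting distance = 41.3889 * 14 = 579.4444 m
S = 1679.4511 + 579.4444 = 2258.9 m

2258.9


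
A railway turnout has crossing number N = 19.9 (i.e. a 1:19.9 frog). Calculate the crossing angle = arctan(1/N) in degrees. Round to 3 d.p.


1/N = 1/19.9 = 0.050251
angle = arctan(0.050251) = 0.050209 rad
angle = 0.050209 * 180/pi = 2.877 degrees

2.877


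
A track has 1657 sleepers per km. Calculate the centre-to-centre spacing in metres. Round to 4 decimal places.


Spacing = 1000 m / number of sleepers
Spacing = 1000 / 1657
Spacing = 0.6035 m

0.6035


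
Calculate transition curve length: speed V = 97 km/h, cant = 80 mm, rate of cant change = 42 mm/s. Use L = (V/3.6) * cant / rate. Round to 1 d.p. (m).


Convert speed: V = 97 / 3.6 = 26.9444 m/s
L = 26.9444 * 80 / 42
L = 2155.5556 / 42
L = 51.3 m

51.3


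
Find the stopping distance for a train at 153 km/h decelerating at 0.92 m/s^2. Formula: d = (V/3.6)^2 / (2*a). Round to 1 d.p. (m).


Convert speed: V = 153 / 3.6 = 42.5 m/s
V^2 = 1806.25
d = 1806.25 / (2 * 0.92)
d = 1806.25 / 1.84
d = 981.7 m

981.7


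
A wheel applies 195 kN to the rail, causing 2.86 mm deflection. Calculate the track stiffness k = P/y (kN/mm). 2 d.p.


Track stiffness k = P / y
k = 195 / 2.86
k = 68.18 kN/mm

68.18


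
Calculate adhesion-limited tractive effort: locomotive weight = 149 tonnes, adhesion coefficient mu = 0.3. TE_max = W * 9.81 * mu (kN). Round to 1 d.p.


TE_max = W * g * mu
TE_max = 149 * 9.81 * 0.3
TE_max = 1461.69 * 0.3
TE_max = 438.5 kN

438.5


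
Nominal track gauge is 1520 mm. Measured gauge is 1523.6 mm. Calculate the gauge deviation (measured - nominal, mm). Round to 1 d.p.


Deviation = measured - nominal
Deviation = 1523.6 - 1520
Deviation = 3.6 mm

3.6


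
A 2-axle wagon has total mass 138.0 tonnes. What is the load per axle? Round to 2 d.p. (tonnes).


Load per axle = total weight / number of axles
Load = 138.0 / 2
Load = 69.00 tonnes

69.00


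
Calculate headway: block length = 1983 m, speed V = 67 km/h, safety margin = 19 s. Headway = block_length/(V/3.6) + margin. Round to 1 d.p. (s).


V = 67 / 3.6 = 18.6111 m/s
Block traversal time = 1983 / 18.6111 = 106.5493 s
Headway = 106.5493 + 19
Headway = 125.5 s

125.5


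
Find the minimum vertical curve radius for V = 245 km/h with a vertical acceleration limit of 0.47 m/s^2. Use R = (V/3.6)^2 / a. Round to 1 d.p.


Convert speed: V = 245 / 3.6 = 68.0556 m/s
V^2 = 4631.5586 m^2/s^2
R_v = 4631.5586 / 0.47
R_v = 9854.4 m

9854.4


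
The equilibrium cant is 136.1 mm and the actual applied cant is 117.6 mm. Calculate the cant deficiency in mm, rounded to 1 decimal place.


Cant deficiency = equilibrium cant - actual cant
CD = 136.1 - 117.6
CD = 18.5 mm

18.5


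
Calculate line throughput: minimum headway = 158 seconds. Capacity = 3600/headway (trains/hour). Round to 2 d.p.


Capacity = 3600 / headway
Capacity = 3600 / 158
Capacity = 22.78 trains/hour

22.78


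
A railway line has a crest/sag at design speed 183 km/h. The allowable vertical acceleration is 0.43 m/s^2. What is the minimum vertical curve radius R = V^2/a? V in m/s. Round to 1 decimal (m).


Convert speed: V = 183 / 3.6 = 50.8333 m/s
V^2 = 2584.0278 m^2/s^2
R_v = 2584.0278 / 0.43
R_v = 6009.4 m

6009.4


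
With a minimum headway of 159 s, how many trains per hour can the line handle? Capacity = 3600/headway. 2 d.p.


Capacity = 3600 / headway
Capacity = 3600 / 159
Capacity = 22.64 trains/hour

22.64


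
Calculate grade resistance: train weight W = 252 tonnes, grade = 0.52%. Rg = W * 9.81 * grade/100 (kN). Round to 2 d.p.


Rg = W * 9.81 * grade / 100
Rg = 252 * 9.81 * 0.52 / 100
Rg = 2472.12 * 0.0052
Rg = 12.86 kN

12.86


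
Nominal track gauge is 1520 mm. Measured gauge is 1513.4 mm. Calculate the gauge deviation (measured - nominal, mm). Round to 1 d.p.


Deviation = measured - nominal
Deviation = 1513.4 - 1520
Deviation = -6.6 mm

-6.6


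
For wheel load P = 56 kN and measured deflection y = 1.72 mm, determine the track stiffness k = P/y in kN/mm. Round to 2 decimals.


Track stiffness k = P / y
k = 56 / 1.72
k = 32.56 kN/mm

32.56


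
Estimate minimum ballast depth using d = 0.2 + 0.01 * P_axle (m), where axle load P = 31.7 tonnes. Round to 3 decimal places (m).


d = 0.2 + 0.01 * 31.7
d = 0.2 + 0.317
d = 0.517 m

0.517


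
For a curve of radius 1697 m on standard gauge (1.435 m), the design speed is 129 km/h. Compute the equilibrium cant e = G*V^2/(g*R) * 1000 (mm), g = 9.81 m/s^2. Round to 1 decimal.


Convert speed: V = 129 / 3.6 = 35.8333 m/s
Apply formula: e = 1.435 * 35.8333^2 / (9.81 * 1697)
e = 1.435 * 1284.0278 / 16647.57
e = 0.110682 m = 110.7 mm

110.7


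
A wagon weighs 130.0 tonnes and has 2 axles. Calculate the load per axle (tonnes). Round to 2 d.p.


Load per axle = total weight / number of axles
Load = 130.0 / 2
Load = 65.00 tonnes

65.00


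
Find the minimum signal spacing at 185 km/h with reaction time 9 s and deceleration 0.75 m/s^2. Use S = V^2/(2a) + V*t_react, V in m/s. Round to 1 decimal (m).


V = 185 / 3.6 = 51.3889 m/s
Braking distance = 51.3889^2 / (2*0.75) = 1760.5453 m
Sighting distance = 51.3889 * 9 = 462.5 m
S = 1760.5453 + 462.5 = 2223.0 m

2223.0
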